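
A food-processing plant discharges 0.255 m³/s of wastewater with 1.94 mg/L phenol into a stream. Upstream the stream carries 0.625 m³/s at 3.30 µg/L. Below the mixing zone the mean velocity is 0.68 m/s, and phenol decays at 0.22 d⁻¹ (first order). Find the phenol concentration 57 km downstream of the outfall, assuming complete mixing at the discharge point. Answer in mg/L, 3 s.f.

3.30 µg/L = 0.0033 mg/L.
After complete mixing, C₀ = (0.255·1.94 + 0.625·0.0033) / 0.88 = 0.5645 mg/L.
Travel time t = 5.7e+04 m / 0.68 m/s = 8.382e+04 s = 0.9702 d.
C = 0.5645·exp(−0.22·0.9702) = 0.5645·0.8078 = 0.456 mg/L.

0.456 mg/L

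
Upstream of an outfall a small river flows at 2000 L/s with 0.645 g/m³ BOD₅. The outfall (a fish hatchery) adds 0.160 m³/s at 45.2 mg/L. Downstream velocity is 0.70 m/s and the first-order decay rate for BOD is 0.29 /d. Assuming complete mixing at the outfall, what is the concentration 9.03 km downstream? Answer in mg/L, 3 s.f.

3.78 mg/L

2000 L/s = 2 m³/s.
After complete mixing, C₀ = (0.16·45.2 + 2·0.645) / 2.16 = 3.945 mg/L.
Travel time t = 9030 m / 0.70 m/s = 1.29e+04 s = 0.1493 d.
C = 3.945·exp(−0.29·0.1493) = 3.945·0.9576 = 3.778 mg/L.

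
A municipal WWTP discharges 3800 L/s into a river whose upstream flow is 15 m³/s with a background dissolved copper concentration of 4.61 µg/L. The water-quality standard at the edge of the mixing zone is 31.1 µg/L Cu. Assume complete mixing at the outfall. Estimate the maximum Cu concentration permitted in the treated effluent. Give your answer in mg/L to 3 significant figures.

0.136 mg/L

3800 L/s = 3.8 m³/s.
4.61 µg/L = 0.00461 mg/L.
31.1 µg/L = 0.0311 mg/L.
Mass balance: 0.0311·18.8 = 3.8·Cₑ + 15·0.00461.
Cₑ = (0.5847 − 0.06915) / 3.8 = 0.1357 mg/L.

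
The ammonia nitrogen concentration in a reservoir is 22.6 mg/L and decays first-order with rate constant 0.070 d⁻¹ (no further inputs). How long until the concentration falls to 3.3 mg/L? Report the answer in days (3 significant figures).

27.5 d

t = ln(C₀/C)/k = ln(22.6/3.3)/0.070 = 1.924/0.070 = 27.49 d.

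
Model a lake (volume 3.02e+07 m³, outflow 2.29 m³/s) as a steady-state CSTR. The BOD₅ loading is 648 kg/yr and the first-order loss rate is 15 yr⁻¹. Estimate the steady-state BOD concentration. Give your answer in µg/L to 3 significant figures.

Outflow Q = 2.29 m³/s × 3.156e+07 s/yr = 7.227e+07 m³/yr.
Steady-state CSTR mass balance: W = Q·C + k·V·C, so C = W/(Q + kV).
Q + kV = 7.227e+07 + 15·3.02e+07 = 5.253e+08 m³/yr.
C = 648/5.253e+08 = 1.234e-06 kg/m³ = 0.001234 mg/L = 1.234 µg/L.

1.23 µg/L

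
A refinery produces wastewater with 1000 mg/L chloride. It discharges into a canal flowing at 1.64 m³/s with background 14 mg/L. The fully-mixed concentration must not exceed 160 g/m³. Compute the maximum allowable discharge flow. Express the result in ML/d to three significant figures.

Mass balance at complete mixing: C_std·(Q_w + Q_r) = Q_w·C_e + Q_r·C_b.
Rearranging, Q_w = Q_r·(C_std − C_b)/(C_e − C_std) = 1.64·(160 − 14) / (1000 − 160) = 0.285 m³/s.
= 24.63 ML/d.

24.6 ML/d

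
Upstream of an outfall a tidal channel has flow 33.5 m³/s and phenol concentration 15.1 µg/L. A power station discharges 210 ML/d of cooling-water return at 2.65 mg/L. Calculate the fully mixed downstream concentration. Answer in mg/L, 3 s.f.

210 ML/d = 2.431 m³/s.
15.1 µg/L = 0.0151 mg/L.
Flow-weighted mixing gives C = (2.431·2.65 + 33.5·0.0151) / (2.431 + 33.5) = 6.947/35.93 = 0.1933 mg/L.

0.193 mg/L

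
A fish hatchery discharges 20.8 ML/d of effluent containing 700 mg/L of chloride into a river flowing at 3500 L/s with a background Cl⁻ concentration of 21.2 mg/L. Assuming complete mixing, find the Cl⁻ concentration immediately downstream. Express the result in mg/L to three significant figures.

64.9 mg/L

20.8 ML/d = 0.2407 m³/s.
3500 L/s = 3.5 m³/s.
Conservation of mass across the mixing zone: C = (0.2407·700 + 3.5·21.2) / (0.2407 + 3.5) = 242.7/3.741 = 64.89 mg/L.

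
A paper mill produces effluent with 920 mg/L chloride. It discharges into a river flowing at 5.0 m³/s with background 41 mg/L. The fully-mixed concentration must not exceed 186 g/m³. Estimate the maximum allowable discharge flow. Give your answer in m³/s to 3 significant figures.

Mass balance at complete mixing: C_std·(Q_w + Q_r) = Q_w·C_e + Q_r·C_b.
Rearranging, Q_w = Q_r·(C_std − C_b)/(C_e − C_std) = 5.0·(186 − 41) / (920 − 186) = 0.9877 m³/s.

0.988 m³/s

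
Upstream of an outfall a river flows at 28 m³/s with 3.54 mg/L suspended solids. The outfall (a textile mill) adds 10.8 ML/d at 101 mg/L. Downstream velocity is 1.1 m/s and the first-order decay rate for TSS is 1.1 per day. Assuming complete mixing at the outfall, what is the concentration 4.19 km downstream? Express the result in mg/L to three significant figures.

10.8 ML/d = 0.125 m³/s.
After complete mixing, C₀ = (0.125·101 + 28·3.54) / 28.12 = 3.973 mg/L.
Travel time t = 4190 m / 1.1 m/s = 3809 s = 0.04409 d.
C = 3.973·exp(−1.1·0.04409) = 3.973·0.9527 = 3.785 mg/L.

3.79 mg/L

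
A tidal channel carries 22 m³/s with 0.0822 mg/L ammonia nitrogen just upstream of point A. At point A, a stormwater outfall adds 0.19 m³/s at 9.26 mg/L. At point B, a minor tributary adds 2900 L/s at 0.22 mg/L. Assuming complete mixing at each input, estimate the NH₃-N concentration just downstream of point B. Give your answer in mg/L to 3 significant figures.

0.168 mg/L

After input A: C = (22·0.0822 + 0.19·9.26) / 22.19 = 0.1608 mg/L.
2900 L/s = 2.9 m³/s.
After input B: C = (22.19·0.1608 + 2.9·0.22) / 25.09 = 0.1676 mg/L.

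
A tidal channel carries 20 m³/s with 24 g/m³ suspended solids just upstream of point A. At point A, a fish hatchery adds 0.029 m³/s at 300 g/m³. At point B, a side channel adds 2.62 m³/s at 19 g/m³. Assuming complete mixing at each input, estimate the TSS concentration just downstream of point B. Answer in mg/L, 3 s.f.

After input A: C = (20·24 + 0.029·300) / 20.03 = 24.4 mg/L.
After input B: C = (20.03·24.4 + 2.62·19) / 22.65 = 23.78 mg/L.

23.8 mg/L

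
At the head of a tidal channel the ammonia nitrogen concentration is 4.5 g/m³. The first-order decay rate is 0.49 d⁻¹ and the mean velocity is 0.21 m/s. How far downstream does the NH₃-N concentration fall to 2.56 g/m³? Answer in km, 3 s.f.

From C = C₀·e^(−kt), t = ln(C₀/C)/k = ln(4.5/2.56)/0.49 = 0.5641/0.49 = 1.151 d.
Distance = v·t = 0.21 m/s × 9.946e+04 s = 2.089e+04 m = 20.89 km.

20.9 km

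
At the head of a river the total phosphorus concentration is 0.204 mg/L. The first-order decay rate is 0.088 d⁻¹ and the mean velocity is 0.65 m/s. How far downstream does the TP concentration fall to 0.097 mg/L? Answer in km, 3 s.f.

From C = C₀·e^(−kt), t = ln(C₀/C)/k = ln(0.204/0.097)/0.088 = 0.7434/0.088 = 8.448 d.
Distance = v·t = 0.65 m/s × 7.299e+05 s = 4.744e+05 m = 474.4 km.

474 km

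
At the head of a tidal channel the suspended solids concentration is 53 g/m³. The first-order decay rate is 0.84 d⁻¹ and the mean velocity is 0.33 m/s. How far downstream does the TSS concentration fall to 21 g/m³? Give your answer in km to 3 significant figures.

From C = C₀·e^(−kt), t = ln(C₀/C)/k = ln(53/21)/0.84 = 0.9258/0.84 = 1.102 d.
Distance = v·t = 0.33 m/s × 9.522e+04 s = 3.142e+04 m = 31.42 km.

31.4 km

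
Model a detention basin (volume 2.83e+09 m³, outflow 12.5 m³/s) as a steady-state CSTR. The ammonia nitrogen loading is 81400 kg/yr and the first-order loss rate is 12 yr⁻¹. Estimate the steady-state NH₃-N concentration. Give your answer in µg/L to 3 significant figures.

2.37 µg/L

Outflow Q = 12.5 m³/s × 3.156e+07 s/yr = 3.945e+08 m³/yr.
Steady-state CSTR mass balance: W = Q·C + k·V·C, so C = W/(Q + kV).
Q + kV = 3.945e+08 + 12·2.83e+09 = 3.435e+10 m³/yr.
C = 81400/3.435e+10 = 2.369e-06 kg/m³ = 0.002369 mg/L = 2.369 µg/L.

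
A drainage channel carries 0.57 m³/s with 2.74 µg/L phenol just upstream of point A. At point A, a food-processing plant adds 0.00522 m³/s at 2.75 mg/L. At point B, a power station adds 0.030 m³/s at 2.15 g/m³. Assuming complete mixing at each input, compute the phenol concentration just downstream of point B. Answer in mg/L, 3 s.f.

0.133 mg/L

2.74 µg/L = 0.00274 mg/L.
After input A: C = (0.57·0.00274 + 0.00522·2.75) / 0.5752 = 0.02767 mg/L.
After input B: C = (0.5752·0.02767 + 0.03·2.15) / 0.6052 = 0.1329 mg/L.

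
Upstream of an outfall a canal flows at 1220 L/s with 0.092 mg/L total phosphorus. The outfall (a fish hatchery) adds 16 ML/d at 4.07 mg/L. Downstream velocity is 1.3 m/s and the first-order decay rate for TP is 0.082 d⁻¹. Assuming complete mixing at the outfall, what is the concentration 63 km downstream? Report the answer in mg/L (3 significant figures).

16 ML/d = 0.1852 m³/s.
1220 L/s = 1.22 m³/s.
After complete mixing, C₀ = (0.1852·4.07 + 1.22·0.092) / 1.405 = 0.6162 mg/L.
Travel time t = 6.3e+04 m / 1.3 m/s = 4.846e+04 s = 0.5609 d.
C = 0.6162·exp(−0.082·0.5609) = 0.6162·0.955 = 0.5885 mg/L.

0.589 mg/L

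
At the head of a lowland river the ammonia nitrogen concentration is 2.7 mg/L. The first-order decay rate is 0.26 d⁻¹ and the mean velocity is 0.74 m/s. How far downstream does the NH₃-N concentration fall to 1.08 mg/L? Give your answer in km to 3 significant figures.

From C = C₀·e^(−kt), t = ln(C₀/C)/k = ln(2.7/1.08)/0.26 = 0.9163/0.26 = 3.524 d.
Distance = v·t = 0.74 m/s × 3.045e+05 s = 2.253e+05 m = 225.3 km.

225 km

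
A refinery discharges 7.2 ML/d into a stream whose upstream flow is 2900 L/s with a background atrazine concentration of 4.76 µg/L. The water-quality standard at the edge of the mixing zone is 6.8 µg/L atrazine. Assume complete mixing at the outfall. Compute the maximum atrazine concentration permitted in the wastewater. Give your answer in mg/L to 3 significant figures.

7.2 ML/d = 0.08333 m³/s.
2900 L/s = 2.9 m³/s.
4.76 µg/L = 0.00476 mg/L.
6.8 µg/L = 0.0068 mg/L.
Mass balance: 0.0068·2.983 = 0.08333·Cₑ + 2.9·0.00476.
Cₑ = (0.02029 − 0.0138) / 0.08333 = 0.07779 mg/L.

0.0778 mg/L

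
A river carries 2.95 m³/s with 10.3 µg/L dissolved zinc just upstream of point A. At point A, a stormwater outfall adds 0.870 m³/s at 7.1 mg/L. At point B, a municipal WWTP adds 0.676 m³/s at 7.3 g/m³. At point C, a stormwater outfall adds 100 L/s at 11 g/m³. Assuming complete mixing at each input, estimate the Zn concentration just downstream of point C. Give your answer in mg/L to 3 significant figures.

10.3 µg/L = 0.0103 mg/L.
After input A: C = (2.95·0.0103 + 0.87·7.1) / 3.82 = 1.625 mg/L.
After input B: C = (3.82·1.625 + 0.676·7.3) / 4.496 = 2.478 mg/L.
100 L/s = 0.1 m³/s.
After input C: C = (4.496·2.478 + 0.1·11) / 4.596 = 2.664 mg/L.

2.66 mg/L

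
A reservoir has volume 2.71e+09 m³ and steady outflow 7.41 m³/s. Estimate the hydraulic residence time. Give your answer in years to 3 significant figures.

11.6 yr

Q = 7.41 m³/s × 3.156e+07 s/yr = 2.338e+08 m³/yr.
Hydraulic residence time τ = V/Q = 2.71e+09/2.338e+08 = 11.59 yr.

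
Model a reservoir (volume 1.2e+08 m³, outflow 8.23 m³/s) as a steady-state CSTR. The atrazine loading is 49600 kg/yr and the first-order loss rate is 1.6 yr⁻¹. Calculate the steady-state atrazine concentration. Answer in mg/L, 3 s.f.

0.110 mg/L

Outflow Q = 8.23 m³/s × 3.156e+07 s/yr = 2.597e+08 m³/yr.
Steady-state CSTR mass balance: W = Q·C + k·V·C, so C = W/(Q + kV).
Q + kV = 2.597e+08 + 1.6·1.2e+08 = 4.517e+08 m³/yr.
C = 49600/4.517e+08 = 0.0001098 kg/m³ = 0.1098 mg/L.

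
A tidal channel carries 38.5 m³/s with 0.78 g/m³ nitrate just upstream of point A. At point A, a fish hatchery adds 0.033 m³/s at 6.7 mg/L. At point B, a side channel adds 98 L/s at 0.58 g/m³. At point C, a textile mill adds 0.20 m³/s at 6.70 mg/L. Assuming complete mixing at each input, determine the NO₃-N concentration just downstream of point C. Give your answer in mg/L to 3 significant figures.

0.815 mg/L

After input A: C = (38.5·0.78 + 0.033·6.7) / 38.53 = 0.7851 mg/L.
98 L/s = 0.098 m³/s.
After input B: C = (38.53·0.7851 + 0.098·0.58) / 38.63 = 0.7845 mg/L.
After input C: C = (38.63·0.7845 + 0.2·6.7) / 38.83 = 0.815 mg/L.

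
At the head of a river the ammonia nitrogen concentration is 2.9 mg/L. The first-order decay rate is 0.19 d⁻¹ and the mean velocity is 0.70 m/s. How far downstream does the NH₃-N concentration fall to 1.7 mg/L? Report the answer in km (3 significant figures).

From C = C₀·e^(−kt), t = ln(C₀/C)/k = ln(2.9/1.7)/0.19 = 0.5341/0.19 = 2.811 d.
Distance = v·t = 0.70 m/s × 2.429e+05 s = 1.7e+05 m = 170 km.

170 km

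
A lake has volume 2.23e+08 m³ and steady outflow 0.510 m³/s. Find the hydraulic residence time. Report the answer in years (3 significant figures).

13.9 yr

Q = 0.510 m³/s × 3.156e+07 s/yr = 1.609e+07 m³/yr.
Hydraulic residence time τ = V/Q = 2.23e+08/1.609e+07 = 13.86 yr.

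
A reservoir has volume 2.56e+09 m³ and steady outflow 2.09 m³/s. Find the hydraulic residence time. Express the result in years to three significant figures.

Q = 2.09 m³/s × 3.156e+07 s/yr = 6.596e+07 m³/yr.
Hydraulic residence time τ = V/Q = 2.56e+09/6.596e+07 = 38.81 yr.

38.8 yr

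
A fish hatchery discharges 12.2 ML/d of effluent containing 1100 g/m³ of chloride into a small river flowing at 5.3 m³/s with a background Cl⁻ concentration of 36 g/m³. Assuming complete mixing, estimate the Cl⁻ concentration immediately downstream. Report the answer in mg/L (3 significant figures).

12.2 ML/d = 0.1412 m³/s.
Conservation of mass across the mixing zone: C = (0.1412·1100 + 5.3·36) / (0.1412 + 5.3) = 346.1/5.441 = 63.61 mg/L.

63.6 mg/L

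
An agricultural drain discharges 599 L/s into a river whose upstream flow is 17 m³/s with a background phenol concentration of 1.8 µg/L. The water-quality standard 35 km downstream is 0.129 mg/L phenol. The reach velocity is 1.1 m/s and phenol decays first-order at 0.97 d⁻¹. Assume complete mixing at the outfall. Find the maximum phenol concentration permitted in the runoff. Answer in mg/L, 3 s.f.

5.37 mg/L

599 L/s = 0.599 m³/s.
1.8 µg/L = 0.0018 mg/L.
Travel time to the compliance point: t = 3.5e+04/1.1 = 3.182e+04 s = 0.3683 d; decay factor exp(−0.97·0.3683) = 0.6996.
So the concentration just after mixing may be at most 0.129/0.6996 = 0.1844 mg/L.
Mass balance: 0.1844·17.6 = 0.599·Cₑ + 17·0.0018.
Cₑ = (3.245 − 0.0306) / 0.599 = 5.366 mg/L.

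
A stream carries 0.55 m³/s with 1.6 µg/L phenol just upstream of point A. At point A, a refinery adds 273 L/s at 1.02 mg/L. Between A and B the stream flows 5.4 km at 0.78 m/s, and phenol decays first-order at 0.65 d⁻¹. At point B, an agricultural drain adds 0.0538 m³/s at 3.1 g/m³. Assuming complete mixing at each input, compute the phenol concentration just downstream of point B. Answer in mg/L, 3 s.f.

1.6 µg/L = 0.0016 mg/L.
273 L/s = 0.273 m³/s.
After input A: C = (0.55·0.0016 + 0.273·1.02) / 0.823 = 0.3394 mg/L.
Over the 5.4 km reach to input B (t = 6923 s = 0.08013 d), decay gives C = 0.3394·exp(−0.65·0.08013) = 0.3222 mg/L.
After input B: C = (0.823·0.3222 + 0.0538·3.1) / 0.8768 = 0.4926 mg/L.

0.493 mg/L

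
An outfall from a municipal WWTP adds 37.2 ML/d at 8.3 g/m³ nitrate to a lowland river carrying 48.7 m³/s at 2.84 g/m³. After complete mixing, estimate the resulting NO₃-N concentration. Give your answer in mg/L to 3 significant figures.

37.2 ML/d = 0.4306 m³/s.
Flow-weighted mixing gives C = (0.4306·8.3 + 48.7·2.84) / (0.4306 + 48.7) = 141.9/49.13 = 2.888 mg/L.

2.89 mg/L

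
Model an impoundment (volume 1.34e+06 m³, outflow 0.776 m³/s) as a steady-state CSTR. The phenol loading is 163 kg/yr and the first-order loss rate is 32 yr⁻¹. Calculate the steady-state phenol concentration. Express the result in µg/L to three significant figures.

Outflow Q = 0.776 m³/s × 3.156e+07 s/yr = 2.449e+07 m³/yr.
Steady-state CSTR mass balance: W = Q·C + k·V·C, so C = W/(Q + kV).
Q + kV = 2.449e+07 + 32·1.34e+06 = 6.737e+07 m³/yr.
C = 163/6.737e+07 = 2.42e-06 kg/m³ = 0.00242 mg/L = 2.42 µg/L.

2.42 µg/L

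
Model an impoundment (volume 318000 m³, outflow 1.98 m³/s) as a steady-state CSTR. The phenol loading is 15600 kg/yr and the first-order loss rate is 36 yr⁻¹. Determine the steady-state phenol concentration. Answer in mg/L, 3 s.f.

0.211 mg/L

Outflow Q = 1.98 m³/s × 3.156e+07 s/yr = 6.248e+07 m³/yr.
Steady-state CSTR mass balance: W = Q·C + k·V·C, so C = W/(Q + kV).
Q + kV = 6.248e+07 + 36·318000 = 7.393e+07 m³/yr.
C = 15600/7.393e+07 = 0.000211 kg/m³ = 0.211 mg/L.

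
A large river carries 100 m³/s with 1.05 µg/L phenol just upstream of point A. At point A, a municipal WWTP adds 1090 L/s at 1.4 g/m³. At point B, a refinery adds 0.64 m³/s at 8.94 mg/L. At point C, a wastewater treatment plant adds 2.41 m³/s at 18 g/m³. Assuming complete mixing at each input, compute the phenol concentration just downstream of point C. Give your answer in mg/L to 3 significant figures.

0.487 mg/L

1.05 µg/L = 0.00105 mg/L.
1090 L/s = 1.09 m³/s.
After input A: C = (100·0.00105 + 1.09·1.4) / 101.1 = 0.01613 mg/L.
After input B: C = (101.1·0.01613 + 0.64·8.94) / 101.7 = 0.07228 mg/L.
After input C: C = (101.7·0.07228 + 2.41·18) / 104.1 = 0.4872 mg/L.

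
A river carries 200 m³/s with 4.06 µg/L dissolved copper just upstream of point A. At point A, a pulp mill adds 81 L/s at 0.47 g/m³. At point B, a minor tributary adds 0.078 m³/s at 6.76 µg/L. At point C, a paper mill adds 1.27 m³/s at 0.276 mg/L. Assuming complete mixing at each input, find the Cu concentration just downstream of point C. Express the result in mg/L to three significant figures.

4.06 µg/L = 0.00406 mg/L.
81 L/s = 0.081 m³/s.
After input A: C = (200·0.00406 + 0.081·0.47) / 200.1 = 0.004249 mg/L.
6.76 µg/L = 0.00676 mg/L.
After input B: C = (200.1·0.004249 + 0.078·0.00676) / 200.2 = 0.00425 mg/L.
After input C: C = (200.2·0.00425 + 1.27·0.276) / 201.4 = 0.005963 mg/L.

0.00596 mg/L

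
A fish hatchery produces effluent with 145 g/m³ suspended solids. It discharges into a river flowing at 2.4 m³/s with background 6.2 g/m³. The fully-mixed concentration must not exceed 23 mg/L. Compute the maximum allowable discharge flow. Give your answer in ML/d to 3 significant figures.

28.6 ML/d

Mass balance at complete mixing: C_std·(Q_w + Q_r) = Q_w·C_e + Q_r·C_b.
Rearranging, Q_w = Q_r·(C_std − C_b)/(C_e − C_std) = 2.4·(23 − 6.2) / (145 − 23) = 0.3305 m³/s.
= 28.55 ML/d.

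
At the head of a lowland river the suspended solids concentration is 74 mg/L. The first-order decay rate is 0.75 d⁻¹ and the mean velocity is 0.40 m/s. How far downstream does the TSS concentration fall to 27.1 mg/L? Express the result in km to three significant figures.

From C = C₀·e^(−kt), t = ln(C₀/C)/k = ln(74/27.1)/0.75 = 1.005/0.75 = 1.339 d.
Distance = v·t = 0.40 m/s × 1.157e+05 s = 4.629e+04 m = 46.29 km.

46.3 km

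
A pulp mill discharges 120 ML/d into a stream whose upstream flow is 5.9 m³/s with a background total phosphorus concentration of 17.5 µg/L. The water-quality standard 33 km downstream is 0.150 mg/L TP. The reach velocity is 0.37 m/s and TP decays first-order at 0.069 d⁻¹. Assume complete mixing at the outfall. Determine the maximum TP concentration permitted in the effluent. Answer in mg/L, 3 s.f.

0.771 mg/L

120 ML/d = 1.389 m³/s.
17.5 µg/L = 0.0175 mg/L.
Travel time to the compliance point: t = 3.3e+04/0.37 = 8.919e+04 s = 1.032 d; decay factor exp(−0.069·1.032) = 0.9313.
So the concentration just after mixing may be at most 0.15/0.9313 = 0.1611 mg/L.
Mass balance: 0.1611·7.289 = 1.389·Cₑ + 5.9·0.0175.
Cₑ = (1.174 − 0.1033) / 1.389 = 0.771 mg/L.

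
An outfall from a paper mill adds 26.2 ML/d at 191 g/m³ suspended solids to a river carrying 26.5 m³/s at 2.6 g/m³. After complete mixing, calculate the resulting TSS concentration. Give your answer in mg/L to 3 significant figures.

4.73 mg/L

26.2 ML/d = 0.3032 m³/s.
Conservation of mass across the mixing zone: C = (0.3032·191 + 26.5·2.6) / (0.3032 + 26.5) = 126.8/26.8 = 4.731 mg/L.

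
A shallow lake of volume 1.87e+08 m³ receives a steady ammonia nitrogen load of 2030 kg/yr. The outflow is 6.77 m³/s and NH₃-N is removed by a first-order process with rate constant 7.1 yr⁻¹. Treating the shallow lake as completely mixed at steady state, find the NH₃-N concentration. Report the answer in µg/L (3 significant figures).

1.32 µg/L

Outflow Q = 6.77 m³/s × 3.156e+07 s/yr = 2.136e+08 m³/yr.
Steady-state CSTR mass balance: W = Q·C + k·V·C, so C = W/(Q + kV).
Q + kV = 2.136e+08 + 7.1·1.87e+08 = 1.541e+09 m³/yr.
C = 2030/1.541e+09 = 1.317e-06 kg/m³ = 0.001317 mg/L = 1.317 µg/L.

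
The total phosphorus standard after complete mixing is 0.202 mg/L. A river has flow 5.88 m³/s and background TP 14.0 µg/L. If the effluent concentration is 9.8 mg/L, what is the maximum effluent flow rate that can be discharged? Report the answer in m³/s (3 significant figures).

0.115 m³/s

14.0 µg/L = 0.014 mg/L.
Mass balance at complete mixing: C_std·(Q_w + Q_r) = Q_w·C_e + Q_r·C_b.
Rearranging, Q_w = Q_r·(C_std − C_b)/(C_e − C_std) = 5.88·(0.202 − 0.014) / (9.8 − 0.202) = 0.1152 m³/s.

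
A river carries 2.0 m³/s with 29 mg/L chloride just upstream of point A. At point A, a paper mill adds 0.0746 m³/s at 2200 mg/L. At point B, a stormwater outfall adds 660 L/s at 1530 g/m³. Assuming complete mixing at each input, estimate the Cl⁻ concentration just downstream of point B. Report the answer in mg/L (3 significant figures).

450 mg/L

After input A: C = (2·29 + 0.0746·2200) / 2.075 = 107.1 mg/L.
660 L/s = 0.66 m³/s.
After input B: C = (2.075·107.1 + 0.66·1530) / 2.735 = 450.5 mg/L.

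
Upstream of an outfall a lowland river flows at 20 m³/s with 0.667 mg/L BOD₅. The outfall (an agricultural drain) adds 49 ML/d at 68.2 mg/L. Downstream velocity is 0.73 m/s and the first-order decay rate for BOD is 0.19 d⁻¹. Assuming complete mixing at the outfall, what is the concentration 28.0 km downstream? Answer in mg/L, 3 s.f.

49 ML/d = 0.5671 m³/s.
After complete mixing, C₀ = (0.5671·68.2 + 20·0.667) / 20.57 = 2.529 mg/L.
Travel time t = 2.8e+04 m / 0.73 m/s = 3.836e+04 s = 0.4439 d.
C = 2.529·exp(−0.19·0.4439) = 2.529·0.9191 = 2.325 mg/L.

2.32 mg/L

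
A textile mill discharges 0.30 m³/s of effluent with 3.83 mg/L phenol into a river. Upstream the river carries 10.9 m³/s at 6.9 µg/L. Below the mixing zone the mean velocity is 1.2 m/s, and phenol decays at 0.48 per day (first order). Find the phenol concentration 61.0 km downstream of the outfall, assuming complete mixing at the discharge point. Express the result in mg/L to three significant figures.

6.9 µg/L = 0.0069 mg/L.
After complete mixing, C₀ = (0.3·3.83 + 10.9·0.0069) / 11.2 = 0.1093 mg/L.
Travel time t = 6.1e+04 m / 1.2 m/s = 5.083e+04 s = 0.5883 d.
C = 0.1093·exp(−0.48·0.5883) = 0.1093·0.754 = 0.08241 mg/L.

0.0824 mg/L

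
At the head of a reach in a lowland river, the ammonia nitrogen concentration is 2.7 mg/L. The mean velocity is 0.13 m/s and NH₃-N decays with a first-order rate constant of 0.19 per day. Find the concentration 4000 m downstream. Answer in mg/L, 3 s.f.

2.52 mg/L

Travel time t = 4000 m / 0.13 m/s = 4000/0.13 = 3.077e+04 s = 0.3561 d.
First-order decay: C = 2.7·exp(−0.19·0.3561) = 2.7·0.9346 = 2.523 mg/L.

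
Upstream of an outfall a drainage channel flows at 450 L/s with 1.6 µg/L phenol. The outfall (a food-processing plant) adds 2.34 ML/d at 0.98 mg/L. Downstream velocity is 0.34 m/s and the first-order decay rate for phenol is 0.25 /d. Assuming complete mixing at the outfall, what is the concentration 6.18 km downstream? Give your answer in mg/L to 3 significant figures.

0.0542 mg/L

2.34 ML/d = 0.02708 m³/s.
450 L/s = 0.45 m³/s.
1.6 µg/L = 0.0016 mg/L.
After complete mixing, C₀ = (0.02708·0.98 + 0.45·0.0016) / 0.4771 = 0.05714 mg/L.
Travel time t = 6180 m / 0.34 m/s = 1.818e+04 s = 0.2104 d.
C = 0.05714·exp(−0.25·0.2104) = 0.05714·0.9488 = 0.05421 mg/L.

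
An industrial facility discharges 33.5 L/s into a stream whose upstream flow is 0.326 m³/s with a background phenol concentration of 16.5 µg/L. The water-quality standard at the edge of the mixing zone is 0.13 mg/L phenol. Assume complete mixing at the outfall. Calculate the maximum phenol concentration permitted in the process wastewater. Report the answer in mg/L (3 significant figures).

1.23 mg/L

33.5 L/s = 0.0335 m³/s.
16.5 µg/L = 0.0165 mg/L.
Mass balance: 0.13·0.3595 = 0.0335·Cₑ + 0.326·0.0165.
Cₑ = (0.04674 − 0.005379) / 0.0335 = 1.235 mg/L.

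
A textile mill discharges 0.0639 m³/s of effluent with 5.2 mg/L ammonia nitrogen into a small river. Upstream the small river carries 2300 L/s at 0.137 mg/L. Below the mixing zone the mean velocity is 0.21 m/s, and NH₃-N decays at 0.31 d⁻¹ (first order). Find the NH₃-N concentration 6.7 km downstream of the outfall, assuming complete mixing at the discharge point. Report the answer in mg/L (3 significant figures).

0.244 mg/L

2300 L/s = 2.3 m³/s.
After complete mixing, C₀ = (0.0639·5.2 + 2.3·0.137) / 2.364 = 0.2739 mg/L.
Travel time t = 6700 m / 0.21 m/s = 3.19e+04 s = 0.3693 d.
C = 0.2739·exp(−0.31·0.3693) = 0.2739·0.8918 = 0.2442 mg/L.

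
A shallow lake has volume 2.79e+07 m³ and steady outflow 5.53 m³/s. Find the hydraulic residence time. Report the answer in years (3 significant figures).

Q = 5.53 m³/s × 3.156e+07 s/yr = 1.745e+08 m³/yr.
Hydraulic residence time τ = V/Q = 2.79e+07/1.745e+08 = 0.1599 yr.

0.160 yr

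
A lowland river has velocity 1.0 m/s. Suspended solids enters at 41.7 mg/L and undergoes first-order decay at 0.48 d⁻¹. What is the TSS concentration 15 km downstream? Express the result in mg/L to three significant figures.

Travel time t = 15 km / 1.0 m/s = 1.5e+04/1.0 = 1.5e+04 s = 0.1736 d.
First-order decay: C = 41.7·exp(−0.48·0.1736) = 41.7·0.92 = 38.37 mg/L.

38.4 mg/L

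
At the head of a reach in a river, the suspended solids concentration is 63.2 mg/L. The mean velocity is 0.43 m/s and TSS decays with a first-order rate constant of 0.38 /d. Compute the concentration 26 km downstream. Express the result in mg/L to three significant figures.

48.4 mg/L

Travel time t = 26 km / 0.43 m/s = 2.6e+04/0.43 = 6.047e+04 s = 0.6998 d.
First-order decay: C = 63.2·exp(−0.38·0.6998) = 63.2·0.7665 = 48.44 mg/L.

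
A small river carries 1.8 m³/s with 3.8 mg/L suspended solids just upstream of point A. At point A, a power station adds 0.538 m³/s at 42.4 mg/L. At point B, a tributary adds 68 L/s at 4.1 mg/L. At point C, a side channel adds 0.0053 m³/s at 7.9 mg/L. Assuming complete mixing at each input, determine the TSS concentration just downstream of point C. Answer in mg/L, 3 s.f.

12.4 mg/L

After input A: C = (1.8·3.8 + 0.538·42.4) / 2.338 = 12.68 mg/L.
68 L/s = 0.068 m³/s.
After input B: C = (2.338·12.68 + 0.068·4.1) / 2.406 = 12.44 mg/L.
After input C: C = (2.406·12.44 + 0.0053·7.9) / 2.411 = 12.43 mg/L.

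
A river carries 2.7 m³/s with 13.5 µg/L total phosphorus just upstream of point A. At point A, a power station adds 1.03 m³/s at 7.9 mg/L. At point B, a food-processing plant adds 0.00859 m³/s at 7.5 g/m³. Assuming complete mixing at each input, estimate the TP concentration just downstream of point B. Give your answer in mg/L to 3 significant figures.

2.20 mg/L

13.5 µg/L = 0.0135 mg/L.
After input A: C = (2.7·0.0135 + 1.03·7.9) / 3.73 = 2.191 mg/L.
After input B: C = (3.73·2.191 + 0.00859·7.5) / 3.739 = 2.203 mg/L.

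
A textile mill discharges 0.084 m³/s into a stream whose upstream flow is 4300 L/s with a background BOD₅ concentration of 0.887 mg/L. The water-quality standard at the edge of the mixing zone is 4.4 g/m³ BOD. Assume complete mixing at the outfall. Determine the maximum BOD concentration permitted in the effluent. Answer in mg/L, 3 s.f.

184 mg/L

4300 L/s = 4.3 m³/s.
Mass balance: 4.4·4.384 = 0.084·Cₑ + 4.3·0.887.
Cₑ = (19.29 − 3.814) / 0.084 = 184.2 mg/L.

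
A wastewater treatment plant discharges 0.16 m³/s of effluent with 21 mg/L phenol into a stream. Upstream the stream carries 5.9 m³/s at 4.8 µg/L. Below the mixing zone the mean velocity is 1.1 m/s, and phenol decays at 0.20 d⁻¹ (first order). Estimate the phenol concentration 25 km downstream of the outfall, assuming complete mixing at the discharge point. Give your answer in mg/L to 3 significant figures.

0.530 mg/L

4.8 µg/L = 0.0048 mg/L.
After complete mixing, C₀ = (0.16·21 + 5.9·0.0048) / 6.06 = 0.5591 mg/L.
Travel time t = 2.5e+04 m / 1.1 m/s = 2.273e+04 s = 0.263 d.
C = 0.5591·exp(−0.20·0.263) = 0.5591·0.9488 = 0.5305 mg/L.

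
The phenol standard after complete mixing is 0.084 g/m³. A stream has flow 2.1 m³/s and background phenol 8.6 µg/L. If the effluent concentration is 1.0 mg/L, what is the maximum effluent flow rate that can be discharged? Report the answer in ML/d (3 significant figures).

14.9 ML/d

8.6 µg/L = 0.0086 mg/L.
Mass balance at complete mixing: C_std·(Q_w + Q_r) = Q_w·C_e + Q_r·C_b.
Rearranging, Q_w = Q_r·(C_std − C_b)/(C_e − C_std) = 2.1·(0.084 − 0.0086) / (1 − 0.084) = 0.1729 m³/s.
= 14.94 ML/d.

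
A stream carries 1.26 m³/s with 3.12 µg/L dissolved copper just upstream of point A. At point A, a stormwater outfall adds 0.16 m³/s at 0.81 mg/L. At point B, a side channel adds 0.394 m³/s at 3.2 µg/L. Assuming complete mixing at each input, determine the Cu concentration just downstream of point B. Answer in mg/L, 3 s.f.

0.0743 mg/L

3.12 µg/L = 0.00312 mg/L.
After input A: C = (1.26·0.00312 + 0.16·0.81) / 1.42 = 0.09404 mg/L.
3.2 µg/L = 0.0032 mg/L.
After input B: C = (1.42·0.09404 + 0.394·0.0032) / 1.814 = 0.07431 mg/L.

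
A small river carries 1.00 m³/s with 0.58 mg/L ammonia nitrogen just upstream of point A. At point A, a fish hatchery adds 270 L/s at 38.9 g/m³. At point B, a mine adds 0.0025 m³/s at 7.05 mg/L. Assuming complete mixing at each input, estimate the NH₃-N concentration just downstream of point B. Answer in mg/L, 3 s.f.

270 L/s = 0.27 m³/s.
After input A: C = (1·0.58 + 0.27·38.9) / 1.27 = 8.727 mg/L.
After input B: C = (1.27·8.727 + 0.0025·7.05) / 1.272 = 8.723 mg/L.

8.72 mg/L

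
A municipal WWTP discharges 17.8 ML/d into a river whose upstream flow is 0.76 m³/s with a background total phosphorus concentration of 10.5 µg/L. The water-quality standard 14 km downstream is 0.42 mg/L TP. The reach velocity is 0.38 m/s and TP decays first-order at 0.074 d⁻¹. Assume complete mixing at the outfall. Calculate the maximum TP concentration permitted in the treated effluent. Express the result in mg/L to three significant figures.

1.99 mg/L

17.8 ML/d = 0.206 m³/s.
10.5 µg/L = 0.0105 mg/L.
Travel time to the compliance point: t = 1.4e+04/0.38 = 3.684e+04 s = 0.4264 d; decay factor exp(−0.074·0.4264) = 0.9689.
So the concentration just after mixing may be at most 0.42/0.9689 = 0.4335 mg/L.
Mass balance: 0.4335·0.966 = 0.206·Cₑ + 0.76·0.0105.
Cₑ = (0.4187 − 0.00798) / 0.206 = 1.994 mg/L.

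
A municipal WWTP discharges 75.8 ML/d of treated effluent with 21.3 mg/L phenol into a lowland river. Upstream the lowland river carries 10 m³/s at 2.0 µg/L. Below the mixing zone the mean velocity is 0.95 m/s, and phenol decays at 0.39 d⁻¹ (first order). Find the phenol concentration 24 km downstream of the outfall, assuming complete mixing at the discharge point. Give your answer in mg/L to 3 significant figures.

75.8 ML/d = 0.8773 m³/s.
2.0 µg/L = 0.002 mg/L.
After complete mixing, C₀ = (0.8773·21.3 + 10·0.002) / 10.88 = 1.72 mg/L.
Travel time t = 2.4e+04 m / 0.95 m/s = 2.526e+04 s = 0.2924 d.
C = 1.72·exp(−0.39·0.2924) = 1.72·0.8922 = 1.534 mg/L.

1.53 mg/L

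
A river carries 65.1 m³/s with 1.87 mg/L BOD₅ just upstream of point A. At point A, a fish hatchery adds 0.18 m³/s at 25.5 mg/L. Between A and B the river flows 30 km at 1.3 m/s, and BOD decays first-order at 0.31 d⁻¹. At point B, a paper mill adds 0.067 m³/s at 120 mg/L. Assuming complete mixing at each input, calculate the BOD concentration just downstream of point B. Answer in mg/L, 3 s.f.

After input A: C = (65.1·1.87 + 0.18·25.5) / 65.28 = 1.935 mg/L.
Over the 30 km reach to input B (t = 2.308e+04 s = 0.2671 d), decay gives C = 1.935·exp(−0.31·0.2671) = 1.781 mg/L.
After input B: C = (65.28·1.781 + 0.067·120) / 65.35 = 1.903 mg/L.

1.90 mg/L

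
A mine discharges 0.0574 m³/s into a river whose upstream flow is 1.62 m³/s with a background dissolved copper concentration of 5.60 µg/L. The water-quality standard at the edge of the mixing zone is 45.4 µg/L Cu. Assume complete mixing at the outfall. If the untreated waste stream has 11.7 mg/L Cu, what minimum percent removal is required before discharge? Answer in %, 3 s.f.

90.0 %

5.60 µg/L = 0.0056 mg/L.
45.4 µg/L = 0.0454 mg/L.
Mass balance: 0.0454·1.677 = 0.0574·Cₑ + 1.62·0.0056.
Cₑ = (0.07615 − 0.009072) / 0.0574 = 1.169 mg/L.
Required removal = 1 − 1.169/11.7 = 90.01 %.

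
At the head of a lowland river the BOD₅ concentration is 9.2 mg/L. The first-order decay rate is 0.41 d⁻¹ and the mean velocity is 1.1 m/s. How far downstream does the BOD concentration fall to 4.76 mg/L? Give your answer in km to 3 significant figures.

From C = C₀·e^(−kt), t = ln(C₀/C)/k = ln(9.2/4.76)/0.41 = 0.659/0.41 = 1.607 d.
Distance = v·t = 1.1 m/s × 1.389e+05 s = 1.527e+05 m = 152.7 km.

153 km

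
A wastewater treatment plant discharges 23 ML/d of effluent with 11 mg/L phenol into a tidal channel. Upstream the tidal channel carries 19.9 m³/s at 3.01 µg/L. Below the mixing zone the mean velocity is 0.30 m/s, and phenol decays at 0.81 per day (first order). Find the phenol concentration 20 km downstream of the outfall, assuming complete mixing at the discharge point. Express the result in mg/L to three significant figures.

0.0793 mg/L

23 ML/d = 0.2662 m³/s.
3.01 µg/L = 0.00301 mg/L.
After complete mixing, C₀ = (0.2662·11 + 19.9·0.00301) / 20.17 = 0.1482 mg/L.
Travel time t = 2e+04 m / 0.30 m/s = 6.667e+04 s = 0.7716 d.
C = 0.1482·exp(−0.81·0.7716) = 0.1482·0.5353 = 0.07931 mg/L.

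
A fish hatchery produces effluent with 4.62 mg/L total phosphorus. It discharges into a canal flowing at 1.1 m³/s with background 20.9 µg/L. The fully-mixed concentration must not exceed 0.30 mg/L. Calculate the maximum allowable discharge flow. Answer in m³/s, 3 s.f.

0.0711 m³/s

20.9 µg/L = 0.0209 mg/L.
Mass balance at complete mixing: C_std·(Q_w + Q_r) = Q_w·C_e + Q_r·C_b.
Rearranging, Q_w = Q_r·(C_std − C_b)/(C_e − C_std) = 1.1·(0.3 − 0.0209) / (4.62 − 0.3) = 0.07107 m³/s.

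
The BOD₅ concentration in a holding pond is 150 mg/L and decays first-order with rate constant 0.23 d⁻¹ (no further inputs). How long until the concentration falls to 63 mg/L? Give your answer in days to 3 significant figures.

t = ln(C₀/C)/k = ln(150/63)/0.23 = 0.8675/0.23 = 3.772 d.

3.77 d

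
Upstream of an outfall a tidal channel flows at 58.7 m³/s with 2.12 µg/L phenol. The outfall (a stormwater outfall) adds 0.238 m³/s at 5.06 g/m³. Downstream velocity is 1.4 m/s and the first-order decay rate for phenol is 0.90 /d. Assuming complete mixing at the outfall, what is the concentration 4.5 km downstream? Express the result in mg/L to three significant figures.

2.12 µg/L = 0.00212 mg/L.
After complete mixing, C₀ = (0.238·5.06 + 58.7·0.00212) / 58.94 = 0.02254 mg/L.
Travel time t = 4500 m / 1.4 m/s = 3214 s = 0.0372 d.
C = 0.02254·exp(−0.90·0.0372) = 0.02254·0.9671 = 0.0218 mg/L.

0.0218 mg/L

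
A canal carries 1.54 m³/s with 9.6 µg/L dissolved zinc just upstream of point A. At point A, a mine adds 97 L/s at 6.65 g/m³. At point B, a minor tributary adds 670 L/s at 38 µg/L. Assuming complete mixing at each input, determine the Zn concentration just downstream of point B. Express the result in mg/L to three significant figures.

9.6 µg/L = 0.0096 mg/L.
97 L/s = 0.097 m³/s.
After input A: C = (1.54·0.0096 + 0.097·6.65) / 1.637 = 0.4031 mg/L.
670 L/s = 0.67 m³/s.
38 µg/L = 0.038 mg/L.
After input B: C = (1.637·0.4031 + 0.67·0.038) / 2.307 = 0.297 mg/L.

0.297 mg/L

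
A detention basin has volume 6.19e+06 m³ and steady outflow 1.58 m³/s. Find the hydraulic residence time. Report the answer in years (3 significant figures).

0.124 yr

Q = 1.58 m³/s × 3.156e+07 s/yr = 4.986e+07 m³/yr.
Hydraulic residence time τ = V/Q = 6.19e+06/4.986e+07 = 0.1241 yr.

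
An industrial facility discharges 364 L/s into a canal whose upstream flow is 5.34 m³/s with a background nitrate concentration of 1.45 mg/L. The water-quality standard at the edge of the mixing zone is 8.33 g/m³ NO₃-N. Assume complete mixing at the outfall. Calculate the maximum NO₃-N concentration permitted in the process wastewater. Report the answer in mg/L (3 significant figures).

364 L/s = 0.364 m³/s.
Mass balance: 8.33·5.704 = 0.364·Cₑ + 5.34·1.45.
Cₑ = (47.51 − 7.743) / 0.364 = 109.3 mg/L.

109 mg/L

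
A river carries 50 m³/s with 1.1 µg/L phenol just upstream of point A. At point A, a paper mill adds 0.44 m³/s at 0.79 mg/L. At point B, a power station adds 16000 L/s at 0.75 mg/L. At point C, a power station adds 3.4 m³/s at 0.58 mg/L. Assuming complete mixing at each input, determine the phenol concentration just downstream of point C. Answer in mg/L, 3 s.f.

0.206 mg/L

1.1 µg/L = 0.0011 mg/L.
After input A: C = (50·0.0011 + 0.44·0.79) / 50.44 = 0.007982 mg/L.
16000 L/s = 16 m³/s.
After input B: C = (50.44·0.007982 + 16·0.75) / 66.44 = 0.1867 mg/L.
After input C: C = (66.44·0.1867 + 3.4·0.58) / 69.84 = 0.2058 mg/L.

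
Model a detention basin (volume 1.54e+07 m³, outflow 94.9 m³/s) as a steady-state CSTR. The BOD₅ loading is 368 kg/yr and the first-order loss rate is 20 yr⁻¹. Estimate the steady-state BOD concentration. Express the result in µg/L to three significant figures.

Outflow Q = 94.9 m³/s × 3.156e+07 s/yr = 2.995e+09 m³/yr.
Steady-state CSTR mass balance: W = Q·C + k·V·C, so C = W/(Q + kV).
Q + kV = 2.995e+09 + 20·1.54e+07 = 3.303e+09 m³/yr.
C = 368/3.303e+09 = 1.114e-07 kg/m³ = 0.0001114 mg/L = 0.1114 µg/L.

0.111 µg/L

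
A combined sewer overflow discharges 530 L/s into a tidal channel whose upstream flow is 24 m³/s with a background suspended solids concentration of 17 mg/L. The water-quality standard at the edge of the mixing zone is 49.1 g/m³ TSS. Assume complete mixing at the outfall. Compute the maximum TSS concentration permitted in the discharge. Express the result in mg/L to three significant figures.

530 L/s = 0.53 m³/s.
Mass balance: 49.1·24.53 = 0.53·Cₑ + 24·17.
Cₑ = (1204 − 408) / 0.53 = 1503 mg/L.

1500 mg/L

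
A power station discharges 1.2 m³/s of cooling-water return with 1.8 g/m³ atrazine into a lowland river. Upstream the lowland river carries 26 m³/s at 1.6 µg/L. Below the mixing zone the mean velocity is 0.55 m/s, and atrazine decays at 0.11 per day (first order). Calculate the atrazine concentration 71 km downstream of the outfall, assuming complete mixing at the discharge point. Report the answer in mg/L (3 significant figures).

1.6 µg/L = 0.0016 mg/L.
After complete mixing, C₀ = (1.2·1.8 + 26·0.0016) / 27.2 = 0.08094 mg/L.
Travel time t = 7.1e+04 m / 0.55 m/s = 1.291e+05 s = 1.494 d.
C = 0.08094·exp(−0.11·1.494) = 0.08094·0.8484 = 0.06867 mg/L.

0.0687 mg/L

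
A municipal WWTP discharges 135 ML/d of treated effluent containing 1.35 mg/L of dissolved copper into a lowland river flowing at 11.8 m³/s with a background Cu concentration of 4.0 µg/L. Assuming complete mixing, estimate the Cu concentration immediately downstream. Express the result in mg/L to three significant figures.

0.161 mg/L

135 ML/d = 1.562 m³/s.
4.0 µg/L = 0.004 mg/L.
By mass balance at complete mixing, C = (1.562·1.35 + 11.8·0.004) / (1.562 + 11.8) = 2.157/13.36 = 0.1614 mg/L.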